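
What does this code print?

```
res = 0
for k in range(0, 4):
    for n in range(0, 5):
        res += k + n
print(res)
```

k=0,n=0: res = 0+0 = 0
k=0,n=1: res = 0+1 = 1
k=0,n=2: res = 1+2 = 3
k=0,n=3: res = 3+3 = 6
k=0,n=4: res = 6+4 = 10
k=1,n=0: res = 10+1 = 11
k=1,n=1: res = 11+2 = 13
k=1,n=2: res = 13+3 = 16
k=1,n=3: res = 16+4 = 20
k=1,n=4: res = 20+5 = 25
k=2,n=0: res = 25+2 = 27
k=2,n=1: res = 27+3 = 30
k=2,n=2: res = 30+4 = 34
k=2,n=3: res = 34+5 = 39
k=2,n=4: res = 39+6 = 45
k=3,n=0: res = 45+3 = 48
k=3,n=1: res = 48+4 = 52
k=3,n=2: res = 52+5 = 57
k=3,n=3: res = 57+6 = 63
k=3,n=4: res = 63+7 = 70

70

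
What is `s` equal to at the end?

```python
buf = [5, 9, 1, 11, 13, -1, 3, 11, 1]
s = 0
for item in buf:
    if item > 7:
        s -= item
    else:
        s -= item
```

-53

item=5: not >7, s = 0-5 = -5
item=9: >7, s = (-5)-9 = -14
item=1: not >7, s = (-14)-1 = -15
item=11: >7, s = (-15)-11 = -26
item=13: >7, s = (-26)-13 = -39
item=-1: not >7, s = (-39)-(-1) = -38
item=3: not >7, s = (-38)-3 = -41
item=11: >7, s = (-41)-11 = -52
item=1: not >7, s = (-52)-1 = -53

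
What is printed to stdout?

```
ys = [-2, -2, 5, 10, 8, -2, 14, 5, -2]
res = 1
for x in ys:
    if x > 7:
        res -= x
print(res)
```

x=-2: not >7
x=-2: not >7
x=5: not >7
x=10: >7, res = 1-10 = -9
x=8: >7, res = (-9)-8 = -17
x=-2: not >7
x=14: >7, res = (-17)-14 = -31
x=5: not >7
x=-2: not >7

-31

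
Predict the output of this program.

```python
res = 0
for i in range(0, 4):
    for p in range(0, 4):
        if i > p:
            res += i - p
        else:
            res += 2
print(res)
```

30

i=0,p=0: not 0>0, res = 0+2 = 2
i=0,p=1: not 0>1, res = 2+2 = 4
i=0,p=2: not 0>2, res = 4+2 = 6
i=0,p=3: not 0>3, res = 6+2 = 8
i=1,p=0: 1>0, res = 8+1 = 9
i=1,p=1: not 1>1, res = 9+2 = 11
i=1,p=2: not 1>2, res = 11+2 = 13
i=1,p=3: not 1>3, res = 13+2 = 15
i=2,p=0: 2>0, res = 15+2 = 17
i=2,p=1: 2>1, res = 17+1 = 18
i=2,p=2: not 2>2, res = 18+2 = 20
i=2,p=3: not 2>3, res = 20+2 = 22
i=3,p=0: 3>0, res = 22+3 = 25
i=3,p=1: 3>1, res = 25+2 = 27
i=3,p=2: 3>2, res = 27+1 = 28
i=3,p=3: not 3>3, res = 28+2 = 30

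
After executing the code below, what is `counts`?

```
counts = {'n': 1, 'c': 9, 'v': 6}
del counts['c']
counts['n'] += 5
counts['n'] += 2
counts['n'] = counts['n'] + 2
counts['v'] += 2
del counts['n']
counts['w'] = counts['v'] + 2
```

{'v': 8, 'w': 10}

del 'c' → {'n': 1, 'v': 6}
counts['n'] = 1+5 = 6 → {'n': 6, 'v': 6}
counts['n'] = 6+2 = 8 → {'n': 8, 'v': 6}
counts['n'] = counts['n']+2 = 10 → {'n': 10, 'v': 6}
counts['v'] = 6+2 = 8 → {'n': 10, 'v': 8}
del 'n' → {'v': 8}
counts['w'] = counts['v']+2 = 10 → {'v': 8, 'w': 10}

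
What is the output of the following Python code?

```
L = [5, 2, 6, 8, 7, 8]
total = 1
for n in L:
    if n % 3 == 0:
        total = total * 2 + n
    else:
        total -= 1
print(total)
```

1

n=5: not %3==0, total = 1-1 = 0
n=2: not %3==0, total = 0-1 = -1
n=6: %3==0, total = (-1)*2+6 = 4
n=8: not %3==0, total = 4-1 = 3
n=7: not %3==0, total = 3-1 = 2
n=8: not %3==0, total = 2-1 = 1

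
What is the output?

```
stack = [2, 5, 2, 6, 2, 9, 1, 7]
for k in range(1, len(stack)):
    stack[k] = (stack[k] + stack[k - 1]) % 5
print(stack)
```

k=1: stack[1] = (5+2)%5 = 2 → [2, 2, 2, 6, 2, 9, 1, 7]
k=2: stack[2] = (2+2)%5 = 4 → [2, 2, 4, 6, 2, 9, 1, 7]
k=3: stack[3] = (6+4)%5 = 0 → [2, 2, 4, 0, 2, 9, 1, 7]
k=4: stack[4] = (2+0)%5 = 2 → [2, 2, 4, 0, 2, 9, 1, 7]
k=5: stack[5] = (9+2)%5 = 1 → [2, 2, 4, 0, 2, 1, 1, 7]
k=6: stack[6] = (1+1)%5 = 2 → [2, 2, 4, 0, 2, 1, 2, 7]
k=7: stack[7] = (7+2)%5 = 4 → [2, 2, 4, 0, 2, 1, 2, 4]

[2, 2, 4, 0, 2, 1, 2, 4]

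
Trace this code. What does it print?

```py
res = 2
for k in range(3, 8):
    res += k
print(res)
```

27

k=3: res = 2+3 = 5
k=4: res = 5+4 = 9
k=5: res = 9+5 = 14
k=6: res = 14+6 = 20
k=7: res = 20+7 = 27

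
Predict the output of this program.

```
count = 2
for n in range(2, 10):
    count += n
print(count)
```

n=2: count = 2+2 = 4
n=3: count = 4+3 = 7
n=4: count = 7+4 = 11
n=5: count = 11+5 = 16
n=6: count = 16+6 = 22
n=7: count = 22+7 = 29
n=8: count = 29+8 = 37
n=9: count = 37+9 = 46

46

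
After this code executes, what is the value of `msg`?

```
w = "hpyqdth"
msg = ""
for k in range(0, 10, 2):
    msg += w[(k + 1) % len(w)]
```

'pqthy'

k=0: add w[1]='p' → 'p'
k=2: add w[3]='q' → 'pq'
k=4: add w[5]='t' → 'pqt'
k=6: add w[0]='h' → 'pqth'
k=8: add w[2]='y' → 'pqthy'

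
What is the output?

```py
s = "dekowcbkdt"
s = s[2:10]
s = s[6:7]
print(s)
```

d

slice [2:10] → 'kowcbkdt'
slice [6:7] → 'd'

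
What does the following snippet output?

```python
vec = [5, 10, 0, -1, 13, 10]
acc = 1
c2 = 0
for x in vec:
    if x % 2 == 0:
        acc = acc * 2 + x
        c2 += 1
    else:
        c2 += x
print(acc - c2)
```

38

x=5: not even; c2=5
x=10: even, acc = 1*2+10 = 12; c2=6
x=0: even, acc = 12*2+0 = 24; c2=7
x=-1: not even; c2=6
x=13: not even; c2=19
x=10: even, acc = 24*2+10 = 58; c2=20
acc-c2 = 58-20 = 38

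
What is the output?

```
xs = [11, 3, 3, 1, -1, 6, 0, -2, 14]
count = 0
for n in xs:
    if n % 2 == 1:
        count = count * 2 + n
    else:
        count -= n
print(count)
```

195

n=11: odd, count = 0*2+11 = 11
n=3: odd, count = 11*2+3 = 25
n=3: odd, count = 25*2+3 = 53
n=1: odd, count = 53*2+1 = 107
n=-1: odd, count = 107*2+(-1) = 213
n=6: not odd, count = 213-6 = 207
n=0: not odd, count = 207-0 = 207
n=-2: not odd, count = 207-(-2) = 209
n=14: not odd, count = 209-14 = 195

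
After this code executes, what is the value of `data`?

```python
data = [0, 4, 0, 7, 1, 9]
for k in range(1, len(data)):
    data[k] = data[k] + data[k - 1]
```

k=1: data[1] = 4+0 = 4 → [0, 4, 0, 7, 1, 9]
k=2: data[2] = 0+4 = 4 → [0, 4, 4, 7, 1, 9]
k=3: data[3] = 7+4 = 11 → [0, 4, 4, 11, 1, 9]
k=4: data[4] = 1+11 = 12 → [0, 4, 4, 11, 12, 9]
k=5: data[5] = 9+12 = 21 → [0, 4, 4, 11, 12, 21]

[0, 4, 4, 11, 12, 21]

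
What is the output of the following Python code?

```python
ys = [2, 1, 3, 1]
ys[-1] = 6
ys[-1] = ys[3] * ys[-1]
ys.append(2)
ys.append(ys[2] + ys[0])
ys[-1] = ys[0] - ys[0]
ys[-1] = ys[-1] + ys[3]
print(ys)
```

[2, 1, 3, 36, 2, 36]

ys[-1] = 6 → [2, 1, 3, 6]
ys[-1] = ys[3]*ys[-1] = 6*6 = 36 → [2, 1, 3, 36]
append 2 → [2, 1, 3, 36, 2]
append ys[2]+ys[0] = 3+2 = 5 → [2, 1, 3, 36, 2, 5]
ys[-1] = ys[0]-ys[0] = 2-2 = 0 → [2, 1, 3, 36, 2, 0]
ys[-1] = ys[-1]+ys[3] = 0+36 = 36 → [2, 1, 3, 36, 2, 36]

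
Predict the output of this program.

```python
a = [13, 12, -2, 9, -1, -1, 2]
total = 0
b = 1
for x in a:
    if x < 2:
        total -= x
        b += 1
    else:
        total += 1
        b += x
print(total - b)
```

x=13: not <2, total = 0+1 = 1; b=14
x=12: not <2, total = 1+1 = 2; b=26
x=-2: <2, total = 2-(-2) = 4; b=27
x=9: not <2, total = 4+1 = 5; b=36
x=-1: <2, total = 5-(-1) = 6; b=37
x=-1: <2, total = 6-(-1) = 7; b=38
x=2: not <2, total = 7+1 = 8; b=40
total-b = 8-40 = -32

-32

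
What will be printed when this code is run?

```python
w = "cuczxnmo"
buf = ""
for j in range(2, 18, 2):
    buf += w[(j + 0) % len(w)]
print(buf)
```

j=2: add w[2]='c' → 'c'
j=4: add w[4]='x' → 'cx'
j=6: add w[6]='m' → 'cxm'
j=8: add w[0]='c' → 'cxmc'
j=10: add w[2]='c' → 'cxmcc'
j=12: add w[4]='x' → 'cxmccx'
j=14: add w[6]='m' → 'cxmccxm'
j=16: add w[0]='c' → 'cxmccxmc'

cxmccxmc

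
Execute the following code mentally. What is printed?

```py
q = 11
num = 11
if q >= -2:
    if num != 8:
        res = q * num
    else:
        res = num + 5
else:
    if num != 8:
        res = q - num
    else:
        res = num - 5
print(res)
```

121

q=11, num=11
q >= -2 is True; num != 8 is True
→ res = q * num = 121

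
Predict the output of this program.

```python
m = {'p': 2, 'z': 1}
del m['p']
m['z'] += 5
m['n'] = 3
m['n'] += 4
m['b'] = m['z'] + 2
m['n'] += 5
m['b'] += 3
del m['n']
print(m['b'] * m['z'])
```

del 'p' → {'z': 1}
m['z'] = 1+5 = 6 → {'z': 6}
m['n'] = 3 → {'z': 6, 'n': 3}
m['n'] = 3+4 = 7 → {'z': 6, 'n': 7}
m['b'] = m['z']+2 = 8 → {'z': 6, 'n': 7, 'b': 8}
m['n'] = 7+5 = 12 → {'z': 6, 'n': 12, 'b': 8}
m['b'] = 8+3 = 11 → {'z': 6, 'n': 12, 'b': 11}
del 'n' → {'z': 6, 'b': 11}
m['b']*m['z'] = 11*6 = 66

66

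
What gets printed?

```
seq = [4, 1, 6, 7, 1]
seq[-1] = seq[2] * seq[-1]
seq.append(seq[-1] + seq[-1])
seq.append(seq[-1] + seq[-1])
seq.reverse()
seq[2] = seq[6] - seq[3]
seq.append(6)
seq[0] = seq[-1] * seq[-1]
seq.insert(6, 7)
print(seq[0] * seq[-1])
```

seq[-1] = seq[2]*seq[-1] = 6*1 = 6 → [4, 1, 6, 7, 6]
append seq[-1]+seq[-1] = 6+6 = 12 → [4, 1, 6, 7, 6, 12]
append seq[-1]+seq[-1] = 12+12 = 24 → [4, 1, 6, 7, 6, 12, 24]
reverse → [24, 12, 6, 7, 6, 1, 4]
seq[2] = seq[6]-seq[3] = 4-7 = -3 → [24, 12, -3, 7, 6, 1, 4]
append 6 → [24, 12, -3, 7, 6, 1, 4, 6]
seq[0] = seq[-1]*seq[-1] = 6*6 = 36 → [36, 12, -3, 7, 6, 1, 4, 6]
insert 7 at 6 → [36, 12, -3, 7, 6, 1, 7, 4, 6]
seq[0]*seq[-1] = 36*6 = 216

216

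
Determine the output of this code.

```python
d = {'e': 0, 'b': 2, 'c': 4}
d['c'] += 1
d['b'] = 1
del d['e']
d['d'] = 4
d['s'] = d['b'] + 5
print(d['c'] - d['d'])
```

d['c'] = 4+1 = 5 → {'e': 0, 'b': 2, 'c': 5}
d['b'] = 1 → {'e': 0, 'b': 1, 'c': 5}
del 'e' → {'b': 1, 'c': 5}
d['d'] = 4 → {'b': 1, 'c': 5, 'd': 4}
d['s'] = d['b']+5 = 6 → {'b': 1, 'c': 5, 'd': 4, 's': 6}
d['c']-d['d'] = 5-4 = 1

1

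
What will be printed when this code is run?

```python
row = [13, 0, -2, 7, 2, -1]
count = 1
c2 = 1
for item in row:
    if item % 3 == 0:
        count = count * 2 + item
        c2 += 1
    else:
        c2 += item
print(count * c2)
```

42

item=13: not %3==0; c2=14
item=0: %3==0, count = 1*2+0 = 2; c2=15
item=-2: not %3==0; c2=13
item=7: not %3==0; c2=20
item=2: not %3==0; c2=22
item=-1: not %3==0; c2=21
count*c2 = 2*21 = 42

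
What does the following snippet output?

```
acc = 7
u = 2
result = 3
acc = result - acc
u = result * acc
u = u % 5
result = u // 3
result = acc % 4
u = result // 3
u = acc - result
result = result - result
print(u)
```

acc = 3-7 = -4
u = 3*(-4) = -12
u = (-12)%5 = 3
result = 3//3 = 1
result = (-4)%4 = 0
u = 0//3 = 0
u = (-4)-0 = -4
result = 0-0 = 0

-4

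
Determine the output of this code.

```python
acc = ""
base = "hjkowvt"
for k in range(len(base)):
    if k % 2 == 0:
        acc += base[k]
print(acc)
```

hkwt

k=0: add 'h' → 'h'
k=1: skip
k=2: add 'k' → 'hk'
k=3: skip
k=4: add 'w' → 'hkw'
k=5: skip
k=6: add 't' → 'hkwt'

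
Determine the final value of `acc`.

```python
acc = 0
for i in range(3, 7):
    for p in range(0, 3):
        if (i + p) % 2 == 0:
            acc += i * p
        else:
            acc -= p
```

22

i=3,p=0: odd sum, acc = 0-0 = 0
i=3,p=1: even sum, acc = 0+3 = 3
i=3,p=2: odd sum, acc = 3-2 = 1
i=4,p=0: even sum, acc = 1+0 = 1
i=4,p=1: odd sum, acc = 1-1 = 0
i=4,p=2: even sum, acc = 0+8 = 8
i=5,p=0: odd sum, acc = 8-0 = 8
i=5,p=1: even sum, acc = 8+5 = 13
i=5,p=2: odd sum, acc = 13-2 = 11
i=6,p=0: even sum, acc = 11+0 = 11
i=6,p=1: odd sum, acc = 11-1 = 10
i=6,p=2: even sum, acc = 10+12 = 22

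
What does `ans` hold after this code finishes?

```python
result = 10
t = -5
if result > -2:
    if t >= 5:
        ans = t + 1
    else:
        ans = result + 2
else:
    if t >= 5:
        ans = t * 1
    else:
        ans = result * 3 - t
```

result=10, t=-5
result > -2 is True; t >= 5 is False
→ ans = result + 2 = 12

12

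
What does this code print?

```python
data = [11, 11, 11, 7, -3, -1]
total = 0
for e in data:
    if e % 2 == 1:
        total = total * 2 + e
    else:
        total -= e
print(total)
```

637

e=11: odd, total = 0*2+11 = 11
e=11: odd, total = 11*2+11 = 33
e=11: odd, total = 33*2+11 = 77
e=7: odd, total = 77*2+7 = 161
e=-3: odd, total = 161*2+(-3) = 319
e=-1: odd, total = 319*2+(-1) = 637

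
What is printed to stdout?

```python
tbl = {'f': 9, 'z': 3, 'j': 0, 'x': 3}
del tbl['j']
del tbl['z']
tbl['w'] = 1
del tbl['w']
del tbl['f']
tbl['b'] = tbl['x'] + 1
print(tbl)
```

{'x': 3, 'b': 4}

del 'j' → {'f': 9, 'z': 3, 'x': 3}
del 'z' → {'f': 9, 'x': 3}
tbl['w'] = 1 → {'f': 9, 'x': 3, 'w': 1}
del 'w' → {'f': 9, 'x': 3}
del 'f' → {'x': 3}
tbl['b'] = tbl['x']+1 = 4 → {'x': 3, 'b': 4}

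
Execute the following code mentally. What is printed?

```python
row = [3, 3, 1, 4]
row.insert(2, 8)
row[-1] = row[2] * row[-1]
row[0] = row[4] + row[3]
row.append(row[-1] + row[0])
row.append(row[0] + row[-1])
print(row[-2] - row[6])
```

insert 8 at 2 → [3, 3, 8, 1, 4]
row[-1] = row[2]*row[-1] = 8*4 = 32 → [3, 3, 8, 1, 32]
row[0] = row[4]+row[3] = 32+1 = 33 → [33, 3, 8, 1, 32]
append row[-1]+row[0] = 32+33 = 65 → [33, 3, 8, 1, 32, 65]
append row[0]+row[-1] = 33+65 = 98 → [33, 3, 8, 1, 32, 65, 98]
row[-2]-row[6] = 65-98 = -33

-33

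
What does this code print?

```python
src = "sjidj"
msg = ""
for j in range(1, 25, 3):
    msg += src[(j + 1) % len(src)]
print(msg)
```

isdjjisd

j=1: add src[2]='i' → 'i'
j=4: add src[0]='s' → 'is'
j=7: add src[3]='d' → 'isd'
j=10: add src[1]='j' → 'isdj'
j=13: add src[4]='j' → 'isdjj'
j=16: add src[2]='i' → 'isdjji'
j=19: add src[0]='s' → 'isdjjis'
j=22: add src[3]='d' → 'isdjjisd'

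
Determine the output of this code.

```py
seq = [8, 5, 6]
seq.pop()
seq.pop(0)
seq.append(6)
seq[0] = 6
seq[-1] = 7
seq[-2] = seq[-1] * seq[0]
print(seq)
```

pop() removes 6 → [8, 5]
pop(0) removes 8 → [5]
append 6 → [5, 6]
seq[0] = 6 → [6, 6]
seq[-1] = 7 → [6, 7]
seq[-2] = seq[-1]*seq[0] = 7*6 = 42 → [42, 7]

[42, 7]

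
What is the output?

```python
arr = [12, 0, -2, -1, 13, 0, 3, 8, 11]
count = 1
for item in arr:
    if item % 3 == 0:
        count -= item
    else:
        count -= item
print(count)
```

-43

item=12: %3==0, count = 1-12 = -11
item=0: %3==0, count = (-11)-0 = -11
item=-2: not %3==0, count = (-11)-(-2) = -9
item=-1: not %3==0, count = (-9)-(-1) = -8
item=13: not %3==0, count = (-8)-13 = -21
item=0: %3==0, count = (-21)-0 = -21
item=3: %3==0, count = (-21)-3 = -24
item=8: not %3==0, count = (-24)-8 = -32
item=11: not %3==0, count = (-32)-11 = -43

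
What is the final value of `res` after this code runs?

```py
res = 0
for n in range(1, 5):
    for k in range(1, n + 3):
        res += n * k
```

n=1,k=1: res = 0+1 = 1
n=1,k=2: res = 1+2 = 3
n=1,k=3: res = 3+3 = 6
n=2,k=1: res = 6+2 = 8
n=2,k=2: res = 8+4 = 12
n=2,k=3: res = 12+6 = 18
n=2,k=4: res = 18+8 = 26
n=3,k=1: res = 26+3 = 29
n=3,k=2: res = 29+6 = 35
n=3,k=3: res = 35+9 = 44
n=3,k=4: res = 44+12 = 56
n=3,k=5: res = 56+15 = 71
n=4,k=1: res = 71+4 = 75
n=4,k=2: res = 75+8 = 83
n=4,k=3: res = 83+12 = 95
n=4,k=4: res = 95+16 = 111
n=4,k=5: res = 111+20 = 131
n=4,k=6: res = 131+24 = 155

155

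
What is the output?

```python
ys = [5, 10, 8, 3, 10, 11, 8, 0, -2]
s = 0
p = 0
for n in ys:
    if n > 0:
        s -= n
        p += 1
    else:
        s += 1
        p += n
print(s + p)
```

n=5: >0, s = 0-5 = -5; p=1
n=10: >0, s = (-5)-10 = -15; p=2
n=8: >0, s = (-15)-8 = -23; p=3
n=3: >0, s = (-23)-3 = -26; p=4
n=10: >0, s = (-26)-10 = -36; p=5
n=11: >0, s = (-36)-11 = -47; p=6
n=8: >0, s = (-47)-8 = -55; p=7
n=0: not >0, s = (-55)+1 = -54; p=7
n=-2: not >0, s = (-54)+1 = -53; p=5
s+p = (-53)+5 = -48

-48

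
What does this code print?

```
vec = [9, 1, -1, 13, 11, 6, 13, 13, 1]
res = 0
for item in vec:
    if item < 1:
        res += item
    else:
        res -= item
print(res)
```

-68

item=9: not <1, res = 0-9 = -9
item=1: not <1, res = (-9)-1 = -10
item=-1: <1, res = (-10)+(-1) = -11
item=13: not <1, res = (-11)-13 = -24
item=11: not <1, res = (-24)-11 = -35
item=6: not <1, res = (-35)-6 = -41
item=13: not <1, res = (-41)-13 = -54
item=13: not <1, res = (-54)-13 = -67
item=1: not <1, res = (-67)-1 = -68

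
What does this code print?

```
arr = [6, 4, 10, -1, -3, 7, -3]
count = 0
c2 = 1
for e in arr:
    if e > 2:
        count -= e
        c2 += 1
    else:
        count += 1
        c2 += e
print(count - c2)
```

e=6: >2, count = 0-6 = -6; c2=2
e=4: >2, count = (-6)-4 = -10; c2=3
e=10: >2, count = (-10)-10 = -20; c2=4
e=-1: not >2, count = (-20)+1 = -19; c2=3
e=-3: not >2, count = (-19)+1 = -18; c2=0
e=7: >2, count = (-18)-7 = -25; c2=1
e=-3: not >2, count = (-25)+1 = -24; c2=-2
count-c2 = (-24)-(-2) = -22

-22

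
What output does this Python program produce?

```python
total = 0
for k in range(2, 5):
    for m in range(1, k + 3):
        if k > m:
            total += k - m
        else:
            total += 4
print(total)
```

46

k=2,m=1: 2>1, total = 0+1 = 1
k=2,m=2: not 2>2, total = 1+4 = 5
k=2,m=3: not 2>3, total = 5+4 = 9
k=2,m=4: not 2>4, total = 9+4 = 13
k=3,m=1: 3>1, total = 13+2 = 15
k=3,m=2: 3>2, total = 15+1 = 16
k=3,m=3: not 3>3, total = 16+4 = 20
k=3,m=4: not 3>4, total = 20+4 = 24
k=3,m=5: not 3>5, total = 24+4 = 28
k=4,m=1: 4>1, total = 28+3 = 31
k=4,m=2: 4>2, total = 31+2 = 33
k=4,m=3: 4>3, total = 33+1 = 34
k=4,m=4: not 4>4, total = 34+4 = 38
k=4,m=5: not 4>5, total = 38+4 = 42
k=4,m=6: not 4>6, total = 42+4 = 46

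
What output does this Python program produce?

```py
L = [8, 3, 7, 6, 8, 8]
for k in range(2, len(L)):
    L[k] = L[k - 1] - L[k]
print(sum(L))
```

k=2: L[2] = 3-7 = -4 → [8, 3, -4, 6, 8, 8]
k=3: L[3] = (-4)-6 = -10 → [8, 3, -4, -10, 8, 8]
k=4: L[4] = (-10)-8 = -18 → [8, 3, -4, -10, -18, 8]
k=5: L[5] = (-18)-8 = -26 → [8, 3, -4, -10, -18, -26]
sum = -47

-47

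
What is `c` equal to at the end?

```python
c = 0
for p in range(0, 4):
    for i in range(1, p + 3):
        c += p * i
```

p=0,i=1: c = 0+0 = 0
p=0,i=2: c = 0+0 = 0
p=1,i=1: c = 0+1 = 1
p=1,i=2: c = 1+2 = 3
p=1,i=3: c = 3+3 = 6
p=2,i=1: c = 6+2 = 8
p=2,i=2: c = 8+4 = 12
p=2,i=3: c = 12+6 = 18
p=2,i=4: c = 18+8 = 26
p=3,i=1: c = 26+3 = 29
p=3,i=2: c = 29+6 = 35
p=3,i=3: c = 35+9 = 44
p=3,i=4: c = 44+12 = 56
p=3,i=5: c = 56+15 = 71

71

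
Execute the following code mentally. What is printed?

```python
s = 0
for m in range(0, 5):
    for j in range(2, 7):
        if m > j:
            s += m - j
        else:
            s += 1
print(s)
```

m=0,j=2: not 0>2, s = 0+1 = 1
m=0,j=3: not 0>3, s = 1+1 = 2
m=0,j=4: not 0>4, s = 2+1 = 3
m=0,j=5: not 0>5, s = 3+1 = 4
m=0,j=6: not 0>6, s = 4+1 = 5
m=1,j=2: not 1>2, s = 5+1 = 6
m=1,j=3: not 1>3, s = 6+1 = 7
m=1,j=4: not 1>4, s = 7+1 = 8
m=1,j=5: not 1>5, s = 8+1 = 9
m=1,j=6: not 1>6, s = 9+1 = 10
m=2,j=2: not 2>2, s = 10+1 = 11
m=2,j=3: not 2>3, s = 11+1 = 12
m=2,j=4: not 2>4, s = 12+1 = 13
m=2,j=5: not 2>5, s = 13+1 = 14
m=2,j=6: not 2>6, s = 14+1 = 15
m=3,j=2: 3>2, s = 15+1 = 16
m=3,j=3: not 3>3, s = 16+1 = 17
m=3,j=4: not 3>4, s = 17+1 = 18
m=3,j=5: not 3>5, s = 18+1 = 19
m=3,j=6: not 3>6, s = 19+1 = 20
m=4,j=2: 4>2, s = 20+2 = 22
m=4,j=3: 4>3, s = 22+1 = 23
m=4,j=4: not 4>4, s = 23+1 = 24
m=4,j=5: not 4>5, s = 24+1 = 25
m=4,j=6: not 4>6, s = 25+1 = 26

26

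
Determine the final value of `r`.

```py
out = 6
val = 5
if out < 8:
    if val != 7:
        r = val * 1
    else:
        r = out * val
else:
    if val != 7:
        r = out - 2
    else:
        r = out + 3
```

5

out=6, val=5
out < 8 is True; val != 7 is True
→ r = val * 1 = 5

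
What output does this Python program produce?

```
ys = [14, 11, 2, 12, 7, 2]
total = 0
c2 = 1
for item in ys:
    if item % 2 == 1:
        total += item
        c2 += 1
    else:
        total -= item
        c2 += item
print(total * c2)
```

-396

item=14: not odd, total = 0-14 = -14; c2=15
item=11: odd, total = (-14)+11 = -3; c2=16
item=2: not odd, total = (-3)-2 = -5; c2=18
item=12: not odd, total = (-5)-12 = -17; c2=30
item=7: odd, total = (-17)+7 = -10; c2=31
item=2: not odd, total = (-10)-2 = -12; c2=33
total*c2 = (-12)*33 = -396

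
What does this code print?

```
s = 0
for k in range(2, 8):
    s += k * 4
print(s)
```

108

k=2: s = 0+2*4 = 8
k=3: s = 8+3*4 = 20
k=4: s = 20+4*4 = 36
k=5: s = 36+5*4 = 56
k=6: s = 56+6*4 = 80
k=7: s = 80+7*4 = 108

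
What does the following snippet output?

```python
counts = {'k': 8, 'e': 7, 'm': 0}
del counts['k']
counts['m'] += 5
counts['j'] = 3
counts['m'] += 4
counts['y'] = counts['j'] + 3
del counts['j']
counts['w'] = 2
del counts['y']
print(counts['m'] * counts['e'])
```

del 'k' → {'e': 7, 'm': 0}
counts['m'] = 0+5 = 5 → {'e': 7, 'm': 5}
counts['j'] = 3 → {'e': 7, 'm': 5, 'j': 3}
counts['m'] = 5+4 = 9 → {'e': 7, 'm': 9, 'j': 3}
counts['y'] = counts['j']+3 = 6 → {'e': 7, 'm': 9, 'j': 3, 'y': 6}
del 'j' → {'e': 7, 'm': 9, 'y': 6}
counts['w'] = 2 → {'e': 7, 'm': 9, 'y': 6, 'w': 2}
del 'y' → {'e': 7, 'm': 9, 'w': 2}
counts['m']*counts['e'] = 9*7 = 63

63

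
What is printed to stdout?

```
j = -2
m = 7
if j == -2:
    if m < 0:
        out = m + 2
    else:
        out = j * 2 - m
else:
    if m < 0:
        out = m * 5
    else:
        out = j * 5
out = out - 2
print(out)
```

-13

j=-2, m=7
j == -2 is True; m < 0 is False
→ out = j * 2 - m = -11
out = (-11)-2 = -13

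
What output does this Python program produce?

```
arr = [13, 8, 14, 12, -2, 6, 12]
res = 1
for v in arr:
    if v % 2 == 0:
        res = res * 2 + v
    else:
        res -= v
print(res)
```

v=13: not even, res = 1-13 = -12
v=8: even, res = (-12)*2+8 = -16
v=14: even, res = (-16)*2+14 = -18
v=12: even, res = (-18)*2+12 = -24
v=-2: even, res = (-24)*2+(-2) = -50
v=6: even, res = (-50)*2+6 = -94
v=12: even, res = (-94)*2+12 = -176

-176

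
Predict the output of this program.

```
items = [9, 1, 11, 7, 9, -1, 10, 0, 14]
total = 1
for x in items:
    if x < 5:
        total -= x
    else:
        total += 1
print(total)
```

7

x=9: not <5, total = 1+1 = 2
x=1: <5, total = 2-1 = 1
x=11: not <5, total = 1+1 = 2
x=7: not <5, total = 2+1 = 3
x=9: not <5, total = 3+1 = 4
x=-1: <5, total = 4-(-1) = 5
x=10: not <5, total = 5+1 = 6
x=0: <5, total = 6-0 = 6
x=14: not <5, total = 6+1 = 7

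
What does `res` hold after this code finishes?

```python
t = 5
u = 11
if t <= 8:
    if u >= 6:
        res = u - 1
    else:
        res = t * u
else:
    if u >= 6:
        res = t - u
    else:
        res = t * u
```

10

t=5, u=11
t <= 8 is True; u >= 6 is True
→ res = u - 1 = 10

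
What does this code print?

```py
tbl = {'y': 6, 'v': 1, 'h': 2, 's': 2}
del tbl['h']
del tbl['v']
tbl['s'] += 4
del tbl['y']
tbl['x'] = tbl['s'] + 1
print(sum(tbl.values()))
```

del 'h' → {'y': 6, 'v': 1, 's': 2}
del 'v' → {'y': 6, 's': 2}
tbl['s'] = 2+4 = 6 → {'y': 6, 's': 6}
del 'y' → {'s': 6}
tbl['x'] = tbl['s']+1 = 7 → {'s': 6, 'x': 7}
sum of values = 13

13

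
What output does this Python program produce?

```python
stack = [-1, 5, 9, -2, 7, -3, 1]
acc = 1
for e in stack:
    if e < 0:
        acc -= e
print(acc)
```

e=-1: <0, acc = 1-(-1) = 2
e=5: not <0
e=9: not <0
e=-2: <0, acc = 2-(-2) = 4
e=7: not <0
e=-3: <0, acc = 4-(-3) = 7
e=1: not <0

7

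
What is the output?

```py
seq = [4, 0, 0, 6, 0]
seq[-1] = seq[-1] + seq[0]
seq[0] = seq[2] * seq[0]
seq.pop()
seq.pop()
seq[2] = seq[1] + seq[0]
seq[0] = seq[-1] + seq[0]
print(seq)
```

seq[-1] = seq[-1]+seq[0] = 0+4 = 4 → [4, 0, 0, 6, 4]
seq[0] = seq[2]*seq[0] = 0*4 = 0 → [0, 0, 0, 6, 4]
pop() removes 4 → [0, 0, 0, 6]
pop() removes 6 → [0, 0, 0]
seq[2] = seq[1]+seq[0] = 0+0 = 0 → [0, 0, 0]
seq[0] = seq[-1]+seq[0] = 0+0 = 0 → [0, 0, 0]

[0, 0, 0]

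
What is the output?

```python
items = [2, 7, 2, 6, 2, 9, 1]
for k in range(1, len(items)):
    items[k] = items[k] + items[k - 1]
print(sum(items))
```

k=1: items[1] = 7+2 = 9 → [2, 9, 2, 6, 2, 9, 1]
k=2: items[2] = 2+9 = 11 → [2, 9, 11, 6, 2, 9, 1]
k=3: items[3] = 6+11 = 17 → [2, 9, 11, 17, 2, 9, 1]
k=4: items[4] = 2+17 = 19 → [2, 9, 11, 17, 19, 9, 1]
k=5: items[5] = 9+19 = 28 → [2, 9, 11, 17, 19, 28, 1]
k=6: items[6] = 1+28 = 29 → [2, 9, 11, 17, 19, 28, 29]
sum = 115

115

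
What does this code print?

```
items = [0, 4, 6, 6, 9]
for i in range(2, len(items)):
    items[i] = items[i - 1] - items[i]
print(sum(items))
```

i=2: items[2] = 4-6 = -2 → [0, 4, -2, 6, 9]
i=3: items[3] = (-2)-6 = -8 → [0, 4, -2, -8, 9]
i=4: items[4] = (-8)-9 = -17 → [0, 4, -2, -8, -17]
sum = -23

-23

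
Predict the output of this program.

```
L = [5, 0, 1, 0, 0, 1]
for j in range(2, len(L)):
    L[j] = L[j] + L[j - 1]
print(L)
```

j=2: L[2] = 1+0 = 1 → [5, 0, 1, 0, 0, 1]
j=3: L[3] = 0+1 = 1 → [5, 0, 1, 1, 0, 1]
j=4: L[4] = 0+1 = 1 → [5, 0, 1, 1, 1, 1]
j=5: L[5] = 1+1 = 2 → [5, 0, 1, 1, 1, 2]

[5, 0, 1, 1, 1, 2]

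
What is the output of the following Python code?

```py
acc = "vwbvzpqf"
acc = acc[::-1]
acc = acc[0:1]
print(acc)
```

f

reverse → 'fqpzvbwv'
slice [0:1] → 'f'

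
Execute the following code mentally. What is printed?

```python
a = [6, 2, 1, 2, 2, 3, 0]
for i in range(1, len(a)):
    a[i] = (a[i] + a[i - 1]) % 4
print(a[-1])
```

0

i=1: a[1] = (2+6)%4 = 0 → [6, 0, 1, 2, 2, 3, 0]
i=2: a[2] = (1+0)%4 = 1 → [6, 0, 1, 2, 2, 3, 0]
i=3: a[3] = (2+1)%4 = 3 → [6, 0, 1, 3, 2, 3, 0]
i=4: a[4] = (2+3)%4 = 1 → [6, 0, 1, 3, 1, 3, 0]
i=5: a[5] = (3+1)%4 = 0 → [6, 0, 1, 3, 1, 0, 0]
i=6: a[6] = (0+0)%4 = 0 → [6, 0, 1, 3, 1, 0, 0]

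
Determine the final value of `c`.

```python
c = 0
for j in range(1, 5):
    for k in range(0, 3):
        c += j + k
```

42

j=1,k=0: c = 0+1 = 1
j=1,k=1: c = 1+2 = 3
j=1,k=2: c = 3+3 = 6
j=2,k=0: c = 6+2 = 8
j=2,k=1: c = 8+3 = 11
j=2,k=2: c = 11+4 = 15
j=3,k=0: c = 15+3 = 18
j=3,k=1: c = 18+4 = 22
j=3,k=2: c = 22+5 = 27
j=4,k=0: c = 27+4 = 31
j=4,k=1: c = 31+5 = 36
j=4,k=2: c = 36+6 = 42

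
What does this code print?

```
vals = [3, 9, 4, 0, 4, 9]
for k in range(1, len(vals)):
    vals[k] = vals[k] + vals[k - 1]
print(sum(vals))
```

k=1: vals[1] = 9+3 = 12 → [3, 12, 4, 0, 4, 9]
k=2: vals[2] = 4+12 = 16 → [3, 12, 16, 0, 4, 9]
k=3: vals[3] = 0+16 = 16 → [3, 12, 16, 16, 4, 9]
k=4: vals[4] = 4+16 = 20 → [3, 12, 16, 16, 20, 9]
k=5: vals[5] = 9+20 = 29 → [3, 12, 16, 16, 20, 29]
sum = 96

96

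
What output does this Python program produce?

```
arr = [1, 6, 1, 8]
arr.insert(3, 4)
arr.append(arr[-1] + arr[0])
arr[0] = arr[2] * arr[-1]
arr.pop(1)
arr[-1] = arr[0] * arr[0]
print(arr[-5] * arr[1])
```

insert 4 at 3 → [1, 6, 1, 4, 8]
append arr[-1]+arr[0] = 8+1 = 9 → [1, 6, 1, 4, 8, 9]
arr[0] = arr[2]*arr[-1] = 1*9 = 9 → [9, 6, 1, 4, 8, 9]
pop(1) removes 6 → [9, 1, 4, 8, 9]
arr[-1] = arr[0]*arr[0] = 9*9 = 81 → [9, 1, 4, 8, 81]
arr[-5]*arr[1] = 9*1 = 9

9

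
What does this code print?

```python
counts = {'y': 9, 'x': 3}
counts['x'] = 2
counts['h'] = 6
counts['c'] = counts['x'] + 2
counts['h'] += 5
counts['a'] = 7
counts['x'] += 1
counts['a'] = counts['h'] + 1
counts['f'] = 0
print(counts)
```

{'y': 9, 'x': 3, 'h': 11, 'c': 4, 'a': 12, 'f': 0}

counts['x'] = 2 → {'y': 9, 'x': 2}
counts['h'] = 6 → {'y': 9, 'x': 2, 'h': 6}
counts['c'] = counts['x']+2 = 4 → {'y': 9, 'x': 2, 'h': 6, 'c': 4}
counts['h'] = 6+5 = 11 → {'y': 9, 'x': 2, 'h': 11, 'c': 4}
counts['a'] = 7 → {'y': 9, 'x': 2, 'h': 11, 'c': 4, 'a': 7}
counts['x'] = 2+1 = 3 → {'y': 9, 'x': 3, 'h': 11, 'c': 4, 'a': 7}
counts['a'] = counts['h']+1 = 12 → {'y': 9, 'x': 3, 'h': 11, 'c': 4, 'a': 12}
counts['f'] = 0 → {'y': 9, 'x': 3, 'h': 11, 'c': 4, 'a': 12, 'f': 0}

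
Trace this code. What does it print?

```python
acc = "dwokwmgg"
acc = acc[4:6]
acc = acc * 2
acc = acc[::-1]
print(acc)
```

mwmw

slice [4:6] → 'wm'
repeat ×2 → 'wmwm'
reverse → 'mwmw'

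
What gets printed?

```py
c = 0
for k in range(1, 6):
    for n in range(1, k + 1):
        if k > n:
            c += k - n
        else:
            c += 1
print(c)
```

25

k=1,n=1: not 1>1, c = 0+1 = 1
k=2,n=1: 2>1, c = 1+1 = 2
k=2,n=2: not 2>2, c = 2+1 = 3
k=3,n=1: 3>1, c = 3+2 = 5
k=3,n=2: 3>2, c = 5+1 = 6
k=3,n=3: not 3>3, c = 6+1 = 7
k=4,n=1: 4>1, c = 7+3 = 10
k=4,n=2: 4>2, c = 10+2 = 12
k=4,n=3: 4>3, c = 12+1 = 13
k=4,n=4: not 4>4, c = 13+1 = 14
k=5,n=1: 5>1, c = 14+4 = 18
k=5,n=2: 5>2, c = 18+3 = 21
k=5,n=3: 5>3, c = 21+2 = 23
k=5,n=4: 5>4, c = 23+1 = 24
k=5,n=5: not 5>5, c = 24+1 = 25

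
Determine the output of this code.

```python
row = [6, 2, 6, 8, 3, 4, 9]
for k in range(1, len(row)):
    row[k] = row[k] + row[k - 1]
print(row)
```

[6, 8, 14, 22, 25, 29, 38]

k=1: row[1] = 2+6 = 8 → [6, 8, 6, 8, 3, 4, 9]
k=2: row[2] = 6+8 = 14 → [6, 8, 14, 8, 3, 4, 9]
k=3: row[3] = 8+14 = 22 → [6, 8, 14, 22, 3, 4, 9]
k=4: row[4] = 3+22 = 25 → [6, 8, 14, 22, 25, 4, 9]
k=5: row[5] = 4+25 = 29 → [6, 8, 14, 22, 25, 29, 9]
k=6: row[6] = 9+29 = 38 → [6, 8, 14, 22, 25, 29, 38]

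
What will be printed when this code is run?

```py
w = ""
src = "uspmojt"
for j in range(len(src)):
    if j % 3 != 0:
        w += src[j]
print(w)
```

j=0: skip
j=1: add 's' → 's'
j=2: add 'p' → 'sp'
j=3: skip
j=4: add 'o' → 'spo'
j=5: add 'j' → 'spoj'
j=6: skip

spoj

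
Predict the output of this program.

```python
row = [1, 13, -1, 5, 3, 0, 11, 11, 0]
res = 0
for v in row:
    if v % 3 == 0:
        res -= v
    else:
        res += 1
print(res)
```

v=1: not %3==0, res = 0+1 = 1
v=13: not %3==0, res = 1+1 = 2
v=-1: not %3==0, res = 2+1 = 3
v=5: not %3==0, res = 3+1 = 4
v=3: %3==0, res = 4-3 = 1
v=0: %3==0, res = 1-0 = 1
v=11: not %3==0, res = 1+1 = 2
v=11: not %3==0, res = 2+1 = 3
v=0: %3==0, res = 3-0 = 3

3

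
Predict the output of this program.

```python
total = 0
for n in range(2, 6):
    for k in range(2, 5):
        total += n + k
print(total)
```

n=2,k=2: total = 0+4 = 4
n=2,k=3: total = 4+5 = 9
n=2,k=4: total = 9+6 = 15
n=3,k=2: total = 15+5 = 20
n=3,k=3: total = 20+6 = 26
n=3,k=4: total = 26+7 = 33
n=4,k=2: total = 33+6 = 39
n=4,k=3: total = 39+7 = 46
n=4,k=4: total = 46+8 = 54
n=5,k=2: total = 54+7 = 61
n=5,k=3: total = 61+8 = 69
n=5,k=4: total = 69+9 = 78

78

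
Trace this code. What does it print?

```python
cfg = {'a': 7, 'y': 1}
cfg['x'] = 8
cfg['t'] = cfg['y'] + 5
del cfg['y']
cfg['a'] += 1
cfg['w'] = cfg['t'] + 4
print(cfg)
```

{'a': 8, 'x': 8, 't': 6, 'w': 10}

cfg['x'] = 8 → {'a': 7, 'y': 1, 'x': 8}
cfg['t'] = cfg['y']+5 = 6 → {'a': 7, 'y': 1, 'x': 8, 't': 6}
del 'y' → {'a': 7, 'x': 8, 't': 6}
cfg['a'] = 7+1 = 8 → {'a': 8, 'x': 8, 't': 6}
cfg['w'] = cfg['t']+4 = 10 → {'a': 8, 'x': 8, 't': 6, 'w': 10}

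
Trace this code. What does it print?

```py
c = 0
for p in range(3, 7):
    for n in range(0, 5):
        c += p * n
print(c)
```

180

p=3,n=0: c = 0+0 = 0
p=3,n=1: c = 0+3 = 3
p=3,n=2: c = 3+6 = 9
p=3,n=3: c = 9+9 = 18
p=3,n=4: c = 18+12 = 30
p=4,n=0: c = 30+0 = 30
p=4,n=1: c = 30+4 = 34
p=4,n=2: c = 34+8 = 42
p=4,n=3: c = 42+12 = 54
p=4,n=4: c = 54+16 = 70
p=5,n=0: c = 70+0 = 70
p=5,n=1: c = 70+5 = 75
p=5,n=2: c = 75+10 = 85
p=5,n=3: c = 85+15 = 100
p=5,n=4: c = 100+20 = 120
p=6,n=0: c = 120+0 = 120
p=6,n=1: c = 120+6 = 126
p=6,n=2: c = 126+12 = 138
p=6,n=3: c = 138+18 = 156
p=6,n=4: c = 156+24 = 180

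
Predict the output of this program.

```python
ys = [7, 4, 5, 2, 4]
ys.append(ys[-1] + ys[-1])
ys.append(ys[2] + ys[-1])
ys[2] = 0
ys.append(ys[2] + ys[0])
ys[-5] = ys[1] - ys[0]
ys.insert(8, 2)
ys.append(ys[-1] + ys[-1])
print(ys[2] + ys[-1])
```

append ys[-1]+ys[-1] = 4+4 = 8 → [7, 4, 5, 2, 4, 8]
append ys[2]+ys[-1] = 5+8 = 13 → [7, 4, 5, 2, 4, 8, 13]
ys[2] = 0 → [7, 4, 0, 2, 4, 8, 13]
append ys[2]+ys[0] = 0+7 = 7 → [7, 4, 0, 2, 4, 8, 13, 7]
ys[-5] = ys[1]-ys[0] = 4-7 = -3 → [7, 4, 0, -3, 4, 8, 13, 7]
insert 2 at 8 → [7, 4, 0, -3, 4, 8, 13, 7, 2]
append ys[-1]+ys[-1] = 2+2 = 4 → [7, 4, 0, -3, 4, 8, 13, 7, 2, 4]
ys[2]+ys[-1] = 0+4 = 4

4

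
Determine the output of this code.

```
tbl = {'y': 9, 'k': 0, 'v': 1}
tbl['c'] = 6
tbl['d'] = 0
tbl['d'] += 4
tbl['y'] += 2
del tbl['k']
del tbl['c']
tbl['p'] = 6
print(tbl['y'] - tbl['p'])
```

5

tbl['c'] = 6 → {'y': 9, 'k': 0, 'v': 1, 'c': 6}
tbl['d'] = 0 → {'y': 9, 'k': 0, 'v': 1, 'c': 6, 'd': 0}
tbl['d'] = 0+4 = 4 → {'y': 9, 'k': 0, 'v': 1, 'c': 6, 'd': 4}
tbl['y'] = 9+2 = 11 → {'y': 11, 'k': 0, 'v': 1, 'c': 6, 'd': 4}
del 'k' → {'y': 11, 'v': 1, 'c': 6, 'd': 4}
del 'c' → {'y': 11, 'v': 1, 'd': 4}
tbl['p'] = 6 → {'y': 11, 'v': 1, 'd': 4, 'p': 6}
tbl['y']-tbl['p'] = 11-6 = 5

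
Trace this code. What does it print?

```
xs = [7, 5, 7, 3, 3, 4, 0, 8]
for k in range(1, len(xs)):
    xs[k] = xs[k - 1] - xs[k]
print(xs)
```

[7, 2, -5, -8, -11, -15, -15, -23]

k=1: xs[1] = 7-5 = 2 → [7, 2, 7, 3, 3, 4, 0, 8]
k=2: xs[2] = 2-7 = -5 → [7, 2, -5, 3, 3, 4, 0, 8]
k=3: xs[3] = (-5)-3 = -8 → [7, 2, -5, -8, 3, 4, 0, 8]
k=4: xs[4] = (-8)-3 = -11 → [7, 2, -5, -8, -11, 4, 0, 8]
k=5: xs[5] = (-11)-4 = -15 → [7, 2, -5, -8, -11, -15, 0, 8]
k=6: xs[6] = (-15)-0 = -15 → [7, 2, -5, -8, -11, -15, -15, 8]
k=7: xs[7] = (-15)-8 = -23 → [7, 2, -5, -8, -11, -15, -15, -23]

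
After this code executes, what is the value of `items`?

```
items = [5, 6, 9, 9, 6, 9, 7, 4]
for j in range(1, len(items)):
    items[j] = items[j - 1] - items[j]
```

[5, -1, -10, -19, -25, -34, -41, -45]

j=1: items[1] = 5-6 = -1 → [5, -1, 9, 9, 6, 9, 7, 4]
j=2: items[2] = (-1)-9 = -10 → [5, -1, -10, 9, 6, 9, 7, 4]
j=3: items[3] = (-10)-9 = -19 → [5, -1, -10, -19, 6, 9, 7, 4]
j=4: items[4] = (-19)-6 = -25 → [5, -1, -10, -19, -25, 9, 7, 4]
j=5: items[5] = (-25)-9 = -34 → [5, -1, -10, -19, -25, -34, 7, 4]
j=6: items[6] = (-34)-7 = -41 → [5, -1, -10, -19, -25, -34, -41, 4]
j=7: items[7] = (-41)-4 = -45 → [5, -1, -10, -19, -25, -34, -41, -45]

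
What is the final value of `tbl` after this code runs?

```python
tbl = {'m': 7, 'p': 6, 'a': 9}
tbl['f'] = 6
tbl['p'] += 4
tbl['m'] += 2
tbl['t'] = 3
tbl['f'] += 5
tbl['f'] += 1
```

{'m': 9, 'p': 10, 'a': 9, 'f': 12, 't': 3}

tbl['f'] = 6 → {'m': 7, 'p': 6, 'a': 9, 'f': 6}
tbl['p'] = 6+4 = 10 → {'m': 7, 'p': 10, 'a': 9, 'f': 6}
tbl['m'] = 7+2 = 9 → {'m': 9, 'p': 10, 'a': 9, 'f': 6}
tbl['t'] = 3 → {'m': 9, 'p': 10, 'a': 9, 'f': 6, 't': 3}
tbl['f'] = 6+5 = 11 → {'m': 9, 'p': 10, 'a': 9, 'f': 11, 't': 3}
tbl['f'] = 11+1 = 12 → {'m': 9, 'p': 10, 'a': 9, 'f': 12, 't': 3}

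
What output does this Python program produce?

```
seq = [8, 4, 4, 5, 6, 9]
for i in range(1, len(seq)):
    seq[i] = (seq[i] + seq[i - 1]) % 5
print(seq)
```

[8, 2, 1, 1, 2, 1]

i=1: seq[1] = (4+8)%5 = 2 → [8, 2, 4, 5, 6, 9]
i=2: seq[2] = (4+2)%5 = 1 → [8, 2, 1, 5, 6, 9]
i=3: seq[3] = (5+1)%5 = 1 → [8, 2, 1, 1, 6, 9]
i=4: seq[4] = (6+1)%5 = 2 → [8, 2, 1, 1, 2, 9]
i=5: seq[5] = (9+2)%5 = 1 → [8, 2, 1, 1, 2, 1]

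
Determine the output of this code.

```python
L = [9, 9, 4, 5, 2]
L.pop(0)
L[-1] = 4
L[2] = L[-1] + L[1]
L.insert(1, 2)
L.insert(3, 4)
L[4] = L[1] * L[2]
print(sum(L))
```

pop(0) removes 9 → [9, 4, 5, 2]
L[-1] = 4 → [9, 4, 5, 4]
L[2] = L[-1]+L[1] = 4+4 = 8 → [9, 4, 8, 4]
insert 2 at 1 → [9, 2, 4, 8, 4]
insert 4 at 3 → [9, 2, 4, 4, 8, 4]
L[4] = L[1]*L[2] = 2*4 = 8 → [9, 2, 4, 4, 8, 4]
sum = 31

31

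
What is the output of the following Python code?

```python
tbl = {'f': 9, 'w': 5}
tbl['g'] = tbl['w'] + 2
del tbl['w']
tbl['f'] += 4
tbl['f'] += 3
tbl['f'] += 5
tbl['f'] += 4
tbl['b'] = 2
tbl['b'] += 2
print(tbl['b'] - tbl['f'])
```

-21

tbl['g'] = tbl['w']+2 = 7 → {'f': 9, 'w': 5, 'g': 7}
del 'w' → {'f': 9, 'g': 7}
tbl['f'] = 9+4 = 13 → {'f': 13, 'g': 7}
tbl['f'] = 13+3 = 16 → {'f': 16, 'g': 7}
tbl['f'] = 16+5 = 21 → {'f': 21, 'g': 7}
tbl['f'] = 21+4 = 25 → {'f': 25, 'g': 7}
tbl['b'] = 2 → {'f': 25, 'g': 7, 'b': 2}
tbl['b'] = 2+2 = 4 → {'f': 25, 'g': 7, 'b': 4}
tbl['b']-tbl['f'] = 4-25 = -21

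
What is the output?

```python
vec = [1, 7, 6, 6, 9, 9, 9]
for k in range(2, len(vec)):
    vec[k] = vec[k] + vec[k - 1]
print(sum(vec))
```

k=2: vec[2] = 6+7 = 13 → [1, 7, 13, 6, 9, 9, 9]
k=3: vec[3] = 6+13 = 19 → [1, 7, 13, 19, 9, 9, 9]
k=4: vec[4] = 9+19 = 28 → [1, 7, 13, 19, 28, 9, 9]
k=5: vec[5] = 9+28 = 37 → [1, 7, 13, 19, 28, 37, 9]
k=6: vec[6] = 9+37 = 46 → [1, 7, 13, 19, 28, 37, 46]
sum = 151

151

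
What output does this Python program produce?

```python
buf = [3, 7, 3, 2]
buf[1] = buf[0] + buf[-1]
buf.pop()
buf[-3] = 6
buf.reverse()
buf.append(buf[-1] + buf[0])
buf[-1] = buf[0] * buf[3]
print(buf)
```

[3, 5, 6, 27]

buf[1] = buf[0]+buf[-1] = 3+2 = 5 → [3, 5, 3, 2]
pop() removes 2 → [3, 5, 3]
buf[-3] = 6 → [6, 5, 3]
reverse → [3, 5, 6]
append buf[-1]+buf[0] = 6+3 = 9 → [3, 5, 6, 9]
buf[-1] = buf[0]*buf[3] = 3*9 = 27 → [3, 5, 6, 27]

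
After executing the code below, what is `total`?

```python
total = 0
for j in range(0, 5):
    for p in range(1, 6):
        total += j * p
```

150

j=0,p=1: total = 0+0 = 0
j=0,p=2: total = 0+0 = 0
j=0,p=3: total = 0+0 = 0
j=0,p=4: total = 0+0 = 0
j=0,p=5: total = 0+0 = 0
j=1,p=1: total = 0+1 = 1
j=1,p=2: total = 1+2 = 3
j=1,p=3: total = 3+3 = 6
j=1,p=4: total = 6+4 = 10
j=1,p=5: total = 10+5 = 15
j=2,p=1: total = 15+2 = 17
j=2,p=2: total = 17+4 = 21
j=2,p=3: total = 21+6 = 27
j=2,p=4: total = 27+8 = 35
j=2,p=5: total = 35+10 = 45
j=3,p=1: total = 45+3 = 48
j=3,p=2: total = 48+6 = 54
j=3,p=3: total = 54+9 = 63
j=3,p=4: total = 63+12 = 75
j=3,p=5: total = 75+15 = 90
j=4,p=1: total = 90+4 = 94
j=4,p=2: total = 94+8 = 102
j=4,p=3: total = 102+12 = 114
j=4,p=4: total = 114+16 = 130
j=4,p=5: total = 130+20 = 150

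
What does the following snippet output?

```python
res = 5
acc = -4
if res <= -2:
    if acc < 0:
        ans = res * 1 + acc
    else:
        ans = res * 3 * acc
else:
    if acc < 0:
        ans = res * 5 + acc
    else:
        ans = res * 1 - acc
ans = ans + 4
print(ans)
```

res=5, acc=-4
res <= -2 is False; acc < 0 is True
→ ans = res * 5 + acc = 21
ans = 21+4 = 25

25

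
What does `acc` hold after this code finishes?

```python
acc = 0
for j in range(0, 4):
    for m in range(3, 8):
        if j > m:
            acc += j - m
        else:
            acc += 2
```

j=0,m=3: not 0>3, acc = 0+2 = 2
j=0,m=4: not 0>4, acc = 2+2 = 4
j=0,m=5: not 0>5, acc = 4+2 = 6
j=0,m=6: not 0>6, acc = 6+2 = 8
j=0,m=7: not 0>7, acc = 8+2 = 10
j=1,m=3: not 1>3, acc = 10+2 = 12
j=1,m=4: not 1>4, acc = 12+2 = 14
j=1,m=5: not 1>5, acc = 14+2 = 16
j=1,m=6: not 1>6, acc = 16+2 = 18
j=1,m=7: not 1>7, acc = 18+2 = 20
j=2,m=3: not 2>3, acc = 20+2 = 22
j=2,m=4: not 2>4, acc = 22+2 = 24
j=2,m=5: not 2>5, acc = 24+2 = 26
j=2,m=6: not 2>6, acc = 26+2 = 28
j=2,m=7: not 2>7, acc = 28+2 = 30
j=3,m=3: not 3>3, acc = 30+2 = 32
j=3,m=4: not 3>4, acc = 32+2 = 34
j=3,m=5: not 3>5, acc = 34+2 = 36
j=3,m=6: not 3>6, acc = 36+2 = 38
j=3,m=7: not 3>7, acc = 38+2 = 40

40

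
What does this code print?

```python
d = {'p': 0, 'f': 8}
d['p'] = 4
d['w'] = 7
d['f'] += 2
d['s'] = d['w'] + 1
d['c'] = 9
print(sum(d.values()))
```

d['p'] = 4 → {'p': 4, 'f': 8}
d['w'] = 7 → {'p': 4, 'f': 8, 'w': 7}
d['f'] = 8+2 = 10 → {'p': 4, 'f': 10, 'w': 7}
d['s'] = d['w']+1 = 8 → {'p': 4, 'f': 10, 'w': 7, 's': 8}
d['c'] = 9 → {'p': 4, 'f': 10, 'w': 7, 's': 8, 'c': 9}
sum of values = 38

38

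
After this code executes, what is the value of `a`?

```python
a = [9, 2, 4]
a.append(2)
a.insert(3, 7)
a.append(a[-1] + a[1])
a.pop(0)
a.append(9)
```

append 2 → [9, 2, 4, 2]
insert 7 at 3 → [9, 2, 4, 7, 2]
append a[-1]+a[1] = 2+2 = 4 → [9, 2, 4, 7, 2, 4]
pop(0) removes 9 → [2, 4, 7, 2, 4]
append 9 → [2, 4, 7, 2, 4, 9]

[2, 4, 7, 2, 4, 9]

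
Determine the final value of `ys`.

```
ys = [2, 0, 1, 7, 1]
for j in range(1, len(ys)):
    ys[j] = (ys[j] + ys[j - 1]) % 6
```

[2, 2, 3, 4, 5]

j=1: ys[1] = (0+2)%6 = 2 → [2, 2, 1, 7, 1]
j=2: ys[2] = (1+2)%6 = 3 → [2, 2, 3, 7, 1]
j=3: ys[3] = (7+3)%6 = 4 → [2, 2, 3, 4, 1]
j=4: ys[4] = (1+4)%6 = 5 → [2, 2, 3, 4, 5]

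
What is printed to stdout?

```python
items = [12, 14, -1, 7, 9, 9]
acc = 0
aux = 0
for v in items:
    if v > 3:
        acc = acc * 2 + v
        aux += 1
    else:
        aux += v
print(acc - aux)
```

v=12: >3, acc = 0*2+12 = 12; aux=1
v=14: >3, acc = 12*2+14 = 38; aux=2
v=-1: not >3; aux=1
v=7: >3, acc = 38*2+7 = 83; aux=2
v=9: >3, acc = 83*2+9 = 175; aux=3
v=9: >3, acc = 175*2+9 = 359; aux=4
acc-aux = 359-4 = 355

355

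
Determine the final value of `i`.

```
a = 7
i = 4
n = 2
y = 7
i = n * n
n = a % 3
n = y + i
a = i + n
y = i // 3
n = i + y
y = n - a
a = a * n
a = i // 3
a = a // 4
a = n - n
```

i = 2*2 = 4
n = 7%3 = 1
n = 7+4 = 11
a = 4+11 = 15
y = 4//3 = 1
n = 4+1 = 5
y = 5-15 = -10
a = 15*5 = 75
a = 4//3 = 1
a = 1//4 = 0
a = 5-5 = 0

4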